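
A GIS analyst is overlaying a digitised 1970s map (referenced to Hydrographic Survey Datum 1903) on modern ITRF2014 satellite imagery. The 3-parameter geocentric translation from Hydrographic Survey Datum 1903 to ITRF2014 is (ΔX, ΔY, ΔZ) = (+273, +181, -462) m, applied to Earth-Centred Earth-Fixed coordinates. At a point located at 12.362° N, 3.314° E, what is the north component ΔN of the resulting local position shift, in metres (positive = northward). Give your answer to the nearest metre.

At φ = 12.362°, λ = 3.314°: sin φ = 0.214088, cos φ = 0.976814, sin λ = 0.057808, cos λ = 0.998328.
ΔN = −sin φ cos λ·ΔX − sin φ sin λ·ΔY + cos φ·ΔZ = −(0.214088)(0.998328)(273) − (0.214088)(0.057808)(181) + (0.976814)(-462) = -511.88 m.

ΔN = -512 m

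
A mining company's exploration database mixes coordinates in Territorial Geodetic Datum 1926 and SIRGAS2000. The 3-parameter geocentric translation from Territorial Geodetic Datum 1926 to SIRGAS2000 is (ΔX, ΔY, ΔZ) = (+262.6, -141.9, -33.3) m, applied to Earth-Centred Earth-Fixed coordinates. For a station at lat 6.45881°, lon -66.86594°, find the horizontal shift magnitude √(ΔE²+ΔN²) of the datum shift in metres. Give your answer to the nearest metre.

The local east axis at (φ, λ) is (−sin λ, cos λ, 0), so ΔE = −sin(-66.86594°)·262.6 + cos(-66.86594°)·(-141.9) = 185.73 m.
The local north axis is (−sin φ cos λ, −sin φ sin λ, cos φ), giving ΔN = -11.606 − 14.679 − 33.089 = -59.37 m.
Horizontal magnitude = √(ΔE² + ΔN²) = √(185.73² + (-59.37)²) = 194.99 m.

195 m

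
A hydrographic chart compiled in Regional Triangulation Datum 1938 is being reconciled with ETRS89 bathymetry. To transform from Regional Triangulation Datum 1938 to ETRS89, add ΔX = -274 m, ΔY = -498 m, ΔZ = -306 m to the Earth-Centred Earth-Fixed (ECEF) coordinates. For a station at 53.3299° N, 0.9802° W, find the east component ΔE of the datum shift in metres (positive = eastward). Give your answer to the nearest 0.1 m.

At φ = 53.3299°, λ = -0.9802°: sin φ = 0.802087, cos φ = 0.597207, sin λ = -0.017107, cos λ = 0.999854.
ΔE = −sin λ·ΔX + cos λ·ΔY = −(-0.017107)·(-274) + (0.999854)·(-498) = -502.61 m.

ΔE = -502.6 m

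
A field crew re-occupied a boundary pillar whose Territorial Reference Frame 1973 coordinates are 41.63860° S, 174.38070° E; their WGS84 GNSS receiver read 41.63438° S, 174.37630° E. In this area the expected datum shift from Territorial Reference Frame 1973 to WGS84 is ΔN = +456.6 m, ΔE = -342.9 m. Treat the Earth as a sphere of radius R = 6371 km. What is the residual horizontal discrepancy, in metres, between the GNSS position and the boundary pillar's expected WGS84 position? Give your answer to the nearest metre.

Observed coordinate differences: Δφ = +0.00422°, Δλ = -0.00440°.
Converting to metres (1° lat = 111195 m, cos φ = 0.747351): observed ΔN = 469.2 m, observed ΔE = -365.6 m.
Subtracting the expected shift leaves a residual of 469.2 − (456.6) = 12.6 m north and -365.6 − (-342.9) = -22.7 m east.
Residual distance = √(12.6² + (-22.7)²) = 26.0 m.

26 m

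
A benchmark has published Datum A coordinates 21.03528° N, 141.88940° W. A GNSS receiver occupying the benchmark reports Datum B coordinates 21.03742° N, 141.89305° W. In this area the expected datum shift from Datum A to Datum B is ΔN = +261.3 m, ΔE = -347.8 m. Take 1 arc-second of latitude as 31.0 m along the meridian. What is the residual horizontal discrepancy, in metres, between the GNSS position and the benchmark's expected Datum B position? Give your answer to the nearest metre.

Observed coordinate differences: Δφ = +0.00214°, Δλ = -0.00365°.
Converting to metres (1° lat = 111600 m, cos φ = 0.933360): observed ΔN = 238.8 m, observed ΔE = -380.2 m.
Subtracting the expected shift leaves a residual of 238.8 − (261.3) = -22.5 m north and -380.2 − (-347.8) = -32.4 m east.
Residual distance = √((-22.5)² + (-32.4)²) = 39.4 m.

39 m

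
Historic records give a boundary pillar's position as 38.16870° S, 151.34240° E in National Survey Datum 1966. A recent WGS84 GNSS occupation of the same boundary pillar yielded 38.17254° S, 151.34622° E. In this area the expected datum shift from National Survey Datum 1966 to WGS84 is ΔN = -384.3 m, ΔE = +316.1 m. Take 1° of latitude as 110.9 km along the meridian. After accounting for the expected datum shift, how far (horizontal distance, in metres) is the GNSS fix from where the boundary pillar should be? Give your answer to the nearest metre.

Observed coordinate differences: Δφ = -0.00384°, Δλ = +0.00382°.
Converting to metres (1° lat = 110900 m, cos φ = 0.786195): observed ΔN = -425.9 m, observed ΔE = 333.1 m.
Subtracting the expected shift leaves a residual of -425.9 − (-384.3) = -41.6 m north and 333.1 − (316.1) = 17.0 m east.
Residual distance = √((-41.6)² + 17.0²) = 44.9 m.

45 m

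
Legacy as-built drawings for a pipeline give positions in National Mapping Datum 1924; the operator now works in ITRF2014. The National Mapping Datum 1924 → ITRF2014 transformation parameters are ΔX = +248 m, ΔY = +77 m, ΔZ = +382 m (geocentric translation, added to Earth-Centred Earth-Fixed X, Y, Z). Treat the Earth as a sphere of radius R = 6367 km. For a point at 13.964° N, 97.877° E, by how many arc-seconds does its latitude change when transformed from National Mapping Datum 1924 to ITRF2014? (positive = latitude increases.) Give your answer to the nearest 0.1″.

Δφ = 11.7″

sin φ = 0.241312, cos φ = 0.970448, sin λ = 0.990565, cos λ = -0.137047.
North component: ΔN = −sin φ cos λ·ΔX − sin φ sin λ·ΔY + cos φ·ΔZ = −(0.241312)(-0.137047)(248) − (0.241312)(0.990565)(77) + (0.970448)(382) = 360.51 m.
1° of latitude spans πR/180 = 111125 m, so Δφ = 360.51 / 111125 × 3600 = 11.679″.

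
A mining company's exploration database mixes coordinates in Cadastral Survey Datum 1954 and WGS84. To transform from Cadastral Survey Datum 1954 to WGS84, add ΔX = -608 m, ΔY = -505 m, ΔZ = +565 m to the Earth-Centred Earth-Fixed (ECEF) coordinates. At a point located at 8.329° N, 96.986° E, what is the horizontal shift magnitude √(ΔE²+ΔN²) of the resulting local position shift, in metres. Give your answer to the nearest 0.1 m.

The local east axis at (φ, λ) is (−sin λ, cos λ, 0), so ΔE = −sin(96.986°)·(-608) + cos(96.986°)·(-505) = 664.91 m.
The local north axis is (−sin φ cos λ, −sin φ sin λ, cos φ), giving ΔN = -10.712 + 72.610 + 559.041 = 620.94 m.
Horizontal magnitude = √(ΔE² + ΔN²) = √(664.91² + 620.94²) = 909.76 m.

909.8 m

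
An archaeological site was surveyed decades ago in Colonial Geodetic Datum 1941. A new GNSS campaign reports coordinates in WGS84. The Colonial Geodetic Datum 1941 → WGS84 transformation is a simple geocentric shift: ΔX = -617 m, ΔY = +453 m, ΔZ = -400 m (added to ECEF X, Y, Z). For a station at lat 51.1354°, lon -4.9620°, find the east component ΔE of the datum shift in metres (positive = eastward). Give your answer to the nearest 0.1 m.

ΔE = 397.9 m

The local east axis at (φ, λ) is (−sin λ, cos λ, 0), so ΔE = −sin(-4.9620°)·(-617) + cos(-4.9620°)·453 = 397.93 m.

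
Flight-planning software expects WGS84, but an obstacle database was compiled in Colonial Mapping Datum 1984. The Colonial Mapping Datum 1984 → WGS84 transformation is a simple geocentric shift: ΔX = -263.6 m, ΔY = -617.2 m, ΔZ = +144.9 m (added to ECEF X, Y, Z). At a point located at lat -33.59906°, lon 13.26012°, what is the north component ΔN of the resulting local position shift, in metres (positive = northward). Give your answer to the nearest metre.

ΔN = -100 m

The local north axis is (−sin φ cos λ, −sin φ sin λ, cos φ), giving ΔN = -141.981 − 78.341 + 120.692 = -99.63 m.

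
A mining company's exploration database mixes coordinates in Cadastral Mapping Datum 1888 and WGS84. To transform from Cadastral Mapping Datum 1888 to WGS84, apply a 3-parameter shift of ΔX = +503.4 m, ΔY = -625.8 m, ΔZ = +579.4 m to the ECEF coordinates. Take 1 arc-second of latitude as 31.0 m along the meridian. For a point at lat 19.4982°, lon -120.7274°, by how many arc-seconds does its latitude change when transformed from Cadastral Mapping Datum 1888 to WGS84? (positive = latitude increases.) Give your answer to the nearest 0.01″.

sin φ = 0.333777, cos φ = 0.942652, sin λ = -0.859608, cos λ = -0.510954.
North component: ΔN = −sin φ cos λ·ΔX − sin φ sin λ·ΔY + cos φ·ΔZ = −(0.333777)(-0.510954)(503.4) − (0.333777)(-0.859608)(-625.8) + (0.942652)(579.4) = 452.47 m.
1° of latitude spans 3600 × 31.00 = 111600 m, so Δφ = 452.47 / 111600 × 3600 = 14.596″.

Δφ = 14.60″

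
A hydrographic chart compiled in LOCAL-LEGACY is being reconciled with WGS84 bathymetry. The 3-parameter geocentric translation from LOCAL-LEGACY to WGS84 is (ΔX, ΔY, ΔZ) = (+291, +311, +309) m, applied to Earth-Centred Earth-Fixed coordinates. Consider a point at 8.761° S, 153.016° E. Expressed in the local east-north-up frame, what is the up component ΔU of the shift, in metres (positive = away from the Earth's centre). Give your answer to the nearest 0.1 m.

The local up (radial) axis is (cos φ cos λ, cos φ sin λ, sin φ), giving ΔU = -256.294 + 139.467 − 47.065 = -163.89 m.

ΔU = -163.9 m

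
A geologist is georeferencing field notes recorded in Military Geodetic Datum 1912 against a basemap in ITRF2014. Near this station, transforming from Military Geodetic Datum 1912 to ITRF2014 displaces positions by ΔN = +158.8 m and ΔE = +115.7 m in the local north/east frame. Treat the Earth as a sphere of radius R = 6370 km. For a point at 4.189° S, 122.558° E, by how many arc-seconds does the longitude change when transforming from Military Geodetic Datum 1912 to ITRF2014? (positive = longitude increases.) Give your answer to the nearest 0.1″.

At latitude -4.189°, cos φ = 0.997329.
One radian of longitude at latitude φ spans R cos φ, so Δλ = ΔE / (R cos φ) = 115.7 / (6370000 × 0.997329) = 1.8212e-05 rad = 3.756″.

Δλ = 3.8″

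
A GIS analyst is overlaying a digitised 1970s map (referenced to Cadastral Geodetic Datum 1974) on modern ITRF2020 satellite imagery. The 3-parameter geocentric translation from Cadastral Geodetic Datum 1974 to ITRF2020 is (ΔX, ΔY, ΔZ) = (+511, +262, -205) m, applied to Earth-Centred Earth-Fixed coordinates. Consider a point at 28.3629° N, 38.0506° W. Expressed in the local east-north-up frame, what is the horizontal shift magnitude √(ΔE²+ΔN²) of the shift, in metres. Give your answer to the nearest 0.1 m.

At φ = 28.3629°, λ = -38.0506°: sin φ = 0.475055, cos φ = 0.879956, sin λ = -0.616357, cos λ = 0.787467.
ΔE = −sin λ·ΔX + cos λ·ΔY = −(-0.616357)·(511) + (0.787467)·(262) = 521.27 m.
ΔN = −sin φ cos λ·ΔX − sin φ sin λ·ΔY + cos φ·ΔZ = −(0.475055)(0.787467)(511) − (0.475055)(-0.616357)(262) + (0.879956)(-205) = -294.84 m.
Horizontal magnitude = √(ΔE² + ΔN²) = √(521.27² + (-294.84)²) = 598.88 m.

598.9 m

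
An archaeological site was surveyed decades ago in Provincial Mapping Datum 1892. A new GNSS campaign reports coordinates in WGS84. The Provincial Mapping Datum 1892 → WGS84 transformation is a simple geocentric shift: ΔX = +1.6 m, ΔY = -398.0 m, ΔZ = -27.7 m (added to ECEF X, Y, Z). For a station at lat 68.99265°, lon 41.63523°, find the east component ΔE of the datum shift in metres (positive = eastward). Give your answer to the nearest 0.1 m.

At φ = 68.99265°, λ = 41.63523°: sin φ = 0.933534, cos φ = 0.358488, sin λ = 0.664386, cos λ = 0.747390.
ΔE = −sin λ·ΔX + cos λ·ΔY = −(0.664386)·(1.6) + (0.747390)·(-398.0) = -298.52 m.

ΔE = -298.5 m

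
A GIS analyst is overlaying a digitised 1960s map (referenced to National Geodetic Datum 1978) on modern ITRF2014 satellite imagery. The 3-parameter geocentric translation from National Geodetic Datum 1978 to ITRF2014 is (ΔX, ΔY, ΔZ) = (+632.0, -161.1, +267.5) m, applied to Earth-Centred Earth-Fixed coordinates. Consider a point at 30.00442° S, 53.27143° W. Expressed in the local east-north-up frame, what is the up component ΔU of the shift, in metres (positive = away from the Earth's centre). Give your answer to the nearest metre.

The local up (radial) axis is (cos φ cos λ, cos φ sin λ, sin φ), giving ΔU = 327.301 + 111.815 − 133.768 = 305.35 m.

ΔU = 305 m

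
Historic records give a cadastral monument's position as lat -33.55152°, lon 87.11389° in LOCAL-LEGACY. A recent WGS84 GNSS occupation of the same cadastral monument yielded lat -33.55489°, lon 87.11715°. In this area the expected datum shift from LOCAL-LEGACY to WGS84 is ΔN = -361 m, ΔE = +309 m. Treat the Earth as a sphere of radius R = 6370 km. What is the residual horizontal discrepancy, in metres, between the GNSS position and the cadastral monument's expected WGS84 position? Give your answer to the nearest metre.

Observed coordinate differences: Δφ = -0.00337°, Δλ = +0.00326°.
Converting to metres (1° lat = 111177 m, cos φ = 0.833389): observed ΔN = -374.7 m, observed ΔE = 302.1 m.
Subtracting the expected shift leaves a residual of -374.7 − (-361) = -13.7 m north and 302.1 − (309) = -6.9 m east.
Residual distance = √((-13.7)² + (-6.9)²) = 15.3 m.

15 m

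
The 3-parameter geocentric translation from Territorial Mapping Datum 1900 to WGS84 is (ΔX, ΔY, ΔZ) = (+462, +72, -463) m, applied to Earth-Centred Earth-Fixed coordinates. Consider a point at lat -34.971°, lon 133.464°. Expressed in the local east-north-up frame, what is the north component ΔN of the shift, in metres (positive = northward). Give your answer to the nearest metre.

The local north axis is (−sin φ cos λ, −sin φ sin λ, cos φ), giving ΔN = -182.156 + 29.952 − 379.402 = -531.61 m.

ΔN = -532 m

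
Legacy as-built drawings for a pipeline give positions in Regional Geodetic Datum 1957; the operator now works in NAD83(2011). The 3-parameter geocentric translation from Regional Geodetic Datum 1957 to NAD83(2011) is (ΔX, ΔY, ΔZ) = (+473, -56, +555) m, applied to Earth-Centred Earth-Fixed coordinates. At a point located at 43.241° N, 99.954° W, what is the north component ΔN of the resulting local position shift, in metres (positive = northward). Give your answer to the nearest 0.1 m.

At φ = 43.241°, λ = -99.954°: sin φ = 0.685069, cos φ = 0.728479, sin λ = -0.984947, cos λ = -0.172857.
ΔN = −sin φ cos λ·ΔX − sin φ sin λ·ΔY + cos φ·ΔZ = −(0.685069)(-0.172857)(473) − (0.685069)(-0.984947)(-56) + (0.728479)(555) = 422.53 m.

ΔN = 422.5 m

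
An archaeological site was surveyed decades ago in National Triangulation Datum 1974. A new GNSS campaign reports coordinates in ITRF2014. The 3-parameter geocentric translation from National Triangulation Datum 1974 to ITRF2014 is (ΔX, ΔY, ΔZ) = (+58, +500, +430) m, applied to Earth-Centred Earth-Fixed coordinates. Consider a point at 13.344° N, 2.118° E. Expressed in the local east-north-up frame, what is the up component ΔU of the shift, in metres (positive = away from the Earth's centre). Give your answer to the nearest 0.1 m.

ΔU = 173.6 m

The local up (radial) axis is (cos φ cos λ, cos φ sin λ, sin φ), giving ΔU = 56.396 + 17.980 + 99.243 = 173.62 m.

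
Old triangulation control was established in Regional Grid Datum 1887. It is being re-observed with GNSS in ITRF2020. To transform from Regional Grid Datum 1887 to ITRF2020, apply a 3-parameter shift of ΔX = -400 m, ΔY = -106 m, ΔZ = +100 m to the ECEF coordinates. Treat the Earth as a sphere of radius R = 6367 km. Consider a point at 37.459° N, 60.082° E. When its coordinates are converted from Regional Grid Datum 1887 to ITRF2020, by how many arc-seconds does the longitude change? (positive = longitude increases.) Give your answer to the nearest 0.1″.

Δλ = 12.0″

sin φ = 0.608194, cos φ = 0.793789, sin λ = 0.866740, cos λ = 0.498760.
East component: ΔE = −sin λ·ΔX + cos λ·ΔY = −(0.866740)(-400) + (0.498760)(-106) = 293.83 m.
1° of latitude spans πR/180 = 111125 m; at latitude φ, 1° of longitude spans that × cos φ = 88209.9 m, so Δλ = 293.83 / 88209.9 × 3600 = 11.992″.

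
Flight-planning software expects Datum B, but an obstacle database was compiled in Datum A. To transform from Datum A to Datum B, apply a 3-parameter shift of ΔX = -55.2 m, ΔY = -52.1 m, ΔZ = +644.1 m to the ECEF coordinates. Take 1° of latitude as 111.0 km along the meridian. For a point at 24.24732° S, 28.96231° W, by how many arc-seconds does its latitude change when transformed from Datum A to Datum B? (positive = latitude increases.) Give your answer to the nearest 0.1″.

Δφ = 18.7″

sin φ = -0.410676, cos φ = 0.911781, sin λ = -0.484234, cos λ = 0.874938.
North component: ΔN = −sin φ cos λ·ΔX − sin φ sin λ·ΔY + cos φ·ΔZ = −(-0.410676)(0.874938)(-55.2) − (-0.410676)(-0.484234)(-52.1) + (0.911781)(644.1) = 577.80 m.
1° of latitude spans 111000 m, so Δφ = 577.80 / 111000 × 3600 = 18.740″.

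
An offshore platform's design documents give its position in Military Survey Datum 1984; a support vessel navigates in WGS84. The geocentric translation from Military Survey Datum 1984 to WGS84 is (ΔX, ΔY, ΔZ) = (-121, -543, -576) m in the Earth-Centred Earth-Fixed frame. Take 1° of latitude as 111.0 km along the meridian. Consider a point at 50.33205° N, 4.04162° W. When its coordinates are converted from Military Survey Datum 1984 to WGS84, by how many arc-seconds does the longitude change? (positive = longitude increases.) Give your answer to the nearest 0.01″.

Δλ = -27.95″

sin φ = 0.769757, cos φ = 0.638337, sin λ = -0.070481, cos λ = 0.997513.
East component: ΔE = −sin λ·ΔX + cos λ·ΔY = −(-0.070481)(-121) + (0.997513)(-543) = -550.18 m.
1° of latitude spans 111000 m; at latitude φ, 1° of longitude spans that × cos φ = 70855.4 m, so Δλ = -550.18 / 70855.4 × 3600 = -27.953″.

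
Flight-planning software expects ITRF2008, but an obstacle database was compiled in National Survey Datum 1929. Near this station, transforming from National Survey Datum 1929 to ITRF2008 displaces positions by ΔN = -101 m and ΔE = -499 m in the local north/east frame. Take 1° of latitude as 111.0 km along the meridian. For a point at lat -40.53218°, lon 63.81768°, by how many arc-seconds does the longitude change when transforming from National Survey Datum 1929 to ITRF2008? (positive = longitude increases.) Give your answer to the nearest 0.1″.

Δλ = -21.3″

At latitude -40.53218°, cos φ = 0.760041.
1° of longitude at this latitude = 111.0 × cos φ = 84.36 km, so Δλ = -499.0 / 84364.6 = -0.0059148° = -21.293″.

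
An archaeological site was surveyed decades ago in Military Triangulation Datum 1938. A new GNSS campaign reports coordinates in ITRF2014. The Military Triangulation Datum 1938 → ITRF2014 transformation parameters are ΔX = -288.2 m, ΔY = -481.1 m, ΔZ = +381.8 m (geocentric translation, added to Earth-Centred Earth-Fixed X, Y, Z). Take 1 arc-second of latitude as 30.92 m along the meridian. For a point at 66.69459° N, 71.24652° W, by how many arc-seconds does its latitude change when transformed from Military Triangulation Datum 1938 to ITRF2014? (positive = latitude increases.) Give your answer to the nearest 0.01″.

sin φ = 0.918409, cos φ = 0.395632, sin λ = -0.946911, cos λ = 0.321497.
North component: ΔN = −sin φ cos λ·ΔX − sin φ sin λ·ΔY + cos φ·ΔZ = −(0.918409)(0.321497)(-288.2) − (0.918409)(-0.946911)(-481.1) + (0.395632)(381.8) = -182.24 m.
1° of latitude spans 3600 × 30.92 = 111312 m, so Δφ = -182.24 / 111312 × 3600 = -5.894″.

Δφ = -5.89″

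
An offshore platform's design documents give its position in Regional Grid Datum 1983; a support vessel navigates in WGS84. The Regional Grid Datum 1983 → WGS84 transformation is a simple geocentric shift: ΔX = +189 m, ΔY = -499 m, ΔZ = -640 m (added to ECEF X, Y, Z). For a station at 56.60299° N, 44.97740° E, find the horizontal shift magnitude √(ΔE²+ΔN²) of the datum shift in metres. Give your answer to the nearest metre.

At φ = 56.60299°, λ = 44.97740°: sin φ = 0.834877, cos φ = 0.550437, sin λ = 0.706828, cos λ = 0.707386.
ΔE = −sin λ·ΔX + cos λ·ΔY = −(0.706828)·(189) + (0.707386)·(-499) = -486.58 m.
ΔN = −sin φ cos λ·ΔX − sin φ sin λ·ΔY + cos φ·ΔZ = −(0.834877)(0.707386)(189) − (0.834877)(0.706828)(-499) + (0.550437)(-640) = -169.43 m.
Horizontal magnitude = √(ΔE² + ΔN²) = √((-486.58)² + (-169.43)²) = 515.23 m.

515 m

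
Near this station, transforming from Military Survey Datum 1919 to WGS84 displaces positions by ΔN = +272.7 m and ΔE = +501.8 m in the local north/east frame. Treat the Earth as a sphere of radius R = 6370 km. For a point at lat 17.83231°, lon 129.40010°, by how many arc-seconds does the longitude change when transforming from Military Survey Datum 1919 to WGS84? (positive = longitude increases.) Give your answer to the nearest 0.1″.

Δλ = 17.1″

At latitude 17.83231°, cos φ = 0.951957.
One radian of longitude at latitude φ spans R cos φ, so Δλ = ΔE / (R cos φ) = 501.8 / (6370000 × 0.951957) = 8.2751e-05 rad = 17.069″.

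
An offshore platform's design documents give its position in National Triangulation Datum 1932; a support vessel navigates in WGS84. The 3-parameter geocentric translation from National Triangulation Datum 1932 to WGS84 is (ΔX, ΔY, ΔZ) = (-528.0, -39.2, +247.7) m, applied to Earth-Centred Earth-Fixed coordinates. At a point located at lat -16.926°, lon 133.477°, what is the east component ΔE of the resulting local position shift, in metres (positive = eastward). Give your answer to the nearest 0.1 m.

At φ = -16.926°, λ = 133.477°: sin φ = -0.291136, cos φ = 0.956682, sin λ = 0.725651, cos λ = -0.688063.
ΔE = −sin λ·ΔX + cos λ·ΔY = −(0.725651)·(-528.0) + (-0.688063)·(-39.2) = 410.12 m.

ΔE = 410.1 m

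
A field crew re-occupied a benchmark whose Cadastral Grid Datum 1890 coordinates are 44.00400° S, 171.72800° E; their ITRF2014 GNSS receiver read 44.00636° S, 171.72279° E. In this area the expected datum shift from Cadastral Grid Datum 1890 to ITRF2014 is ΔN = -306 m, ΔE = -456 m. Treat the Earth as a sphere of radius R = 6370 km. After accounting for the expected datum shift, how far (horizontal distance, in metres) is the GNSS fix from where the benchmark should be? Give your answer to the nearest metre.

59 m

Observed coordinate differences: Δφ = -0.00236°, Δλ = -0.00521°.
Converting to metres (1° lat = 111177 m, cos φ = 0.719291): observed ΔN = -262.4 m, observed ΔE = -416.6 m.
Subtracting the expected shift leaves a residual of -262.4 − (-306) = 43.6 m north and -416.6 − (-456) = 39.4 m east.
Residual distance = √(43.6² + 39.4²) = 58.8 m.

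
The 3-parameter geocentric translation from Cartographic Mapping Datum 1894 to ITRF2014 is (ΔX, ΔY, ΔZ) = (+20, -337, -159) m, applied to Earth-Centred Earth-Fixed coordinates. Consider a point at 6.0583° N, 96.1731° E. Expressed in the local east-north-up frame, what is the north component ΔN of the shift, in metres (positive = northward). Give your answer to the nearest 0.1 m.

ΔN = -122.5 m

At φ = 6.0583°, λ = 96.1731°: sin φ = 0.105540, cos φ = 0.994415, sin λ = 0.994202, cos λ = -0.107533.
ΔN = −sin φ cos λ·ΔX − sin φ sin λ·ΔY + cos φ·ΔZ = −(0.105540)(-0.107533)(20) − (0.105540)(0.994202)(-337) + (0.994415)(-159) = -122.52 m.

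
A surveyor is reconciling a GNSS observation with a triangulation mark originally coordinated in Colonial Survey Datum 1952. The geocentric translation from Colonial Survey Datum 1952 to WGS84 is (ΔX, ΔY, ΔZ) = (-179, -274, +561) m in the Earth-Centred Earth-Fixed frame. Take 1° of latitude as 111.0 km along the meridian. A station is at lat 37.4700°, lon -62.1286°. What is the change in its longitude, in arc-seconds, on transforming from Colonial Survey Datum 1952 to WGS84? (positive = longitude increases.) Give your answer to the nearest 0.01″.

sin φ = 0.608346, cos φ = 0.793672, sin λ = -0.883999, cos λ = 0.467489.
East component: ΔE = −sin λ·ΔX + cos λ·ΔY = −(-0.883999)(-179) + (0.467489)(-274) = -286.33 m.
1° of latitude spans 111000 m; at latitude φ, 1° of longitude spans that × cos φ = 88097.6 m, so Δλ = -286.33 / 88097.6 × 3600 = -11.700″.

Δλ = -11.70″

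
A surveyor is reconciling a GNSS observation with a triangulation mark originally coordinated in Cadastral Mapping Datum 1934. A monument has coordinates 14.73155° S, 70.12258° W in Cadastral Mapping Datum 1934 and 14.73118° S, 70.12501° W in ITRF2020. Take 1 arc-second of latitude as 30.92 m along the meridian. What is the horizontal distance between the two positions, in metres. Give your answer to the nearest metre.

265 m

Δφ = -14.73118° − -14.73155° = +0.00037°; Δλ = -70.12501° − -70.12258° = -0.00243°.
1° of latitude = 3600 × 30.92 = 111312 m.
ΔN = Δφ × 111312 = 41.2 m; ΔE = Δλ × 111312 × cos(-14.73155°) = -0.00243 × 111312 × 0.967128 = -261.6 m.
Distance = √(ΔE² + ΔN²) = √((-261.6)² + 41.2²) = 264.8 m.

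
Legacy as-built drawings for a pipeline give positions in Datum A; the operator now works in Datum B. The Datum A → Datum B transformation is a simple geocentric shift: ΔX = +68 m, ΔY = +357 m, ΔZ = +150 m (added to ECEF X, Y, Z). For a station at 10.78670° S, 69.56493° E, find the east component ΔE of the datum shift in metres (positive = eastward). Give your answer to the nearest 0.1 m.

At φ = -10.78670°, λ = 69.56493°: sin φ = -0.187153, cos φ = 0.982331, sin λ = 0.937068, cos λ = 0.349146.
ΔE = −sin λ·ΔX + cos λ·ΔY = −(0.937068)·(68) + (0.349146)·(357) = 60.92 m.

ΔE = 60.9 m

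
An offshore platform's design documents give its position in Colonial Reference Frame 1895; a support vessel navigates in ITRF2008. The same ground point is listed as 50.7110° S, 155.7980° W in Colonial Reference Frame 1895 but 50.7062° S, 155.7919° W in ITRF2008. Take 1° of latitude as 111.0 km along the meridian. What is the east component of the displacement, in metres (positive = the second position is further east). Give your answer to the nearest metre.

Δφ = -50.7062° − -50.7110° = +0.0048°; Δλ = -155.7919° − -155.7980° = +0.0061°.
ΔN = Δφ × 111000 = 532.8 m; ΔE = Δλ × 111000 × cos(-50.7110°) = +0.0061 × 111000 × 0.633232 = 428.8 m.

ΔE = 429 m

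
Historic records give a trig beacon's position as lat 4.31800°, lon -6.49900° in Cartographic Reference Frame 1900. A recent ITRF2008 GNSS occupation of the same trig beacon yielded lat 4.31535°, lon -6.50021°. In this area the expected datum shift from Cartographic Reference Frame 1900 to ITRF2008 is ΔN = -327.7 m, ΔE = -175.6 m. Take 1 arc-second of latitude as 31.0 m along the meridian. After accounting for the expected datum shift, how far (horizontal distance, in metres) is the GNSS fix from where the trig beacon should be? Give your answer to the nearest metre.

52 m

Observed coordinate differences: Δφ = -0.00265°, Δλ = -0.00121°.
Converting to metres (1° lat = 111600 m, cos φ = 0.997162): observed ΔN = -295.7 m, observed ΔE = -134.7 m.
Subtracting the expected shift leaves a residual of -295.7 − (-327.7) = 32.0 m north and -134.7 − (-175.6) = 40.9 m east.
Residual distance = √(32.0² + 40.9²) = 51.9 m.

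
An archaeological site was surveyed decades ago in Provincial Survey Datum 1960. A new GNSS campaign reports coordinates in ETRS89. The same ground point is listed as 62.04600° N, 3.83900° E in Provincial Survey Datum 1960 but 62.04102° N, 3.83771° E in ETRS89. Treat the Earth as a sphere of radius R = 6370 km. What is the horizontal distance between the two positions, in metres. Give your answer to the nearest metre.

558 m

Δφ = 62.04102° − 62.04600° = -0.00498°; Δλ = 3.83771° − 3.83900° = -0.00129°.
1° along a meridian = πR/180 = 111177 m.
ΔN = Δφ × 111177 = -553.7 m; ΔE = Δλ × 111177 × cos(62.04600°) = -0.00129 × 111177 × 0.468763 = -67.2 m.
Distance = √(ΔE² + ΔN²) = √((-67.2)² + (-553.7)²) = 557.7 m.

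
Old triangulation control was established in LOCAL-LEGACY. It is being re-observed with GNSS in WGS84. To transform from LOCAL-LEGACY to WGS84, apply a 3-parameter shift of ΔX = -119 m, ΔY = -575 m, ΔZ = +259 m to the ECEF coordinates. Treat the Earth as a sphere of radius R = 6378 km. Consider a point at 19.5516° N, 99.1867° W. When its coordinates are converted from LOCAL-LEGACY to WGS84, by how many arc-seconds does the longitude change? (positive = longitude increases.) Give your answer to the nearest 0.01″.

Δλ = -0.88″

sin φ = 0.334656, cos φ = 0.942340, sin λ = -0.987173, cos λ = -0.159652.
East component: ΔE = −sin λ·ΔX + cos λ·ΔY = −(-0.987173)(-119) + (-0.159652)(-575) = -25.67 m.
1° of latitude spans πR/180 = 111317 m; at latitude φ, 1° of longitude spans that × cos φ = 104898.6 m, so Δλ = -25.67 / 104898.6 × 3600 = -0.881″.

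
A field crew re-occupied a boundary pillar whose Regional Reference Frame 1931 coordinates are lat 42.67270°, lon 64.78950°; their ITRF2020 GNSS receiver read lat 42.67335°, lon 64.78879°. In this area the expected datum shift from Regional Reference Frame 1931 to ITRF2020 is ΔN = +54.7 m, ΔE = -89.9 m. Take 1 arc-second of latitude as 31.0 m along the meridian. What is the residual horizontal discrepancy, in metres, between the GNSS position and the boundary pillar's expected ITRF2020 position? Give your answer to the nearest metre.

36 m

Observed coordinate differences: Δφ = +0.00065°, Δλ = -0.00071°.
Converting to metres (1° lat = 111600 m, cos φ = 0.735238): observed ΔN = 72.5 m, observed ΔE = -58.3 m.
Subtracting the expected shift leaves a residual of 72.5 − (54.7) = 17.8 m north and -58.3 − (-89.9) = 31.6 m east.
Residual distance = √(17.8² + 31.6²) = 36.3 m.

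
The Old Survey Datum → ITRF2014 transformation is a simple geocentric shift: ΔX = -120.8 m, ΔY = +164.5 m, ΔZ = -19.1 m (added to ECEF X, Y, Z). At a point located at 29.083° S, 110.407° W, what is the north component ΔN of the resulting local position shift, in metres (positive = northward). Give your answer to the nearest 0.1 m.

The local north axis is (−sin φ cos λ, −sin φ sin λ, cos φ), giving ΔN = 20.474 − 74.941 − 16.692 = -71.16 m.

ΔN = -71.2 m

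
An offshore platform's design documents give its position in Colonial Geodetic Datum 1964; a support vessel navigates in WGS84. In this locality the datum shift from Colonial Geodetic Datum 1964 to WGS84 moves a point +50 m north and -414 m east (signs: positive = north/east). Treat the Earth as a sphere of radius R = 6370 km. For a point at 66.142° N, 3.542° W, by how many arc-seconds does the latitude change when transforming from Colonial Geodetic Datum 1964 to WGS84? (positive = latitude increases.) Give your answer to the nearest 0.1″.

On a sphere of radius R, 1 rad of latitude = R, so Δφ = ΔN / R = 50.0 / 6370000 = 7.8493e-06 rad = 1.619″.

Δφ = 1.6″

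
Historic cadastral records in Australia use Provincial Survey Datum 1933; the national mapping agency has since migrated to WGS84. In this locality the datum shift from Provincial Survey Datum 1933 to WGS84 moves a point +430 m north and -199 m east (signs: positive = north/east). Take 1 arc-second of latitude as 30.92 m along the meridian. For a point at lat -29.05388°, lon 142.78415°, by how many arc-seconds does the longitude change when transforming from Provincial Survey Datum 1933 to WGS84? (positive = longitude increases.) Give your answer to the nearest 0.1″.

Δλ = -7.4″

At latitude -29.05388°, cos φ = 0.874163.
1″ of longitude at this latitude = 30.92 × cos φ = 27.0291 m, so Δλ = -199.0 / 27.0291 = -7.362″.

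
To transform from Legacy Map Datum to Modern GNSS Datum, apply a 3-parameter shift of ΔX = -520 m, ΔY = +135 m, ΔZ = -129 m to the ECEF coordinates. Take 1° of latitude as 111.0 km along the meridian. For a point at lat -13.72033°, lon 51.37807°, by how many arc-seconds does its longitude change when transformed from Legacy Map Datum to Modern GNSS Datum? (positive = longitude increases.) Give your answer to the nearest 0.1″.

Δλ = 16.4″

sin φ = -0.237183, cos φ = 0.971465, sin λ = 0.781282, cos λ = 0.624179.
East component: ΔE = −sin λ·ΔX + cos λ·ΔY = −(0.781282)(-520) + (0.624179)(135) = 490.53 m.
1° of latitude spans 111000 m; at latitude φ, 1° of longitude spans that × cos φ = 107832.6 m, so Δλ = 490.53 / 107832.6 × 3600 = 16.376″.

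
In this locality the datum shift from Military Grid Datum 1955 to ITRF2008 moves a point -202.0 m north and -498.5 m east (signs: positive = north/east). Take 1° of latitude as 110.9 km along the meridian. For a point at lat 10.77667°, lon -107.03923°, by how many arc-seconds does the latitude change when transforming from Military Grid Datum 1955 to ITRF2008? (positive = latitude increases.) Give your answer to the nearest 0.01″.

1° of latitude = 110.9 km, so Δφ = -202.0 / 110900 = -0.0018215° = -6.557″.

Δφ = -6.56″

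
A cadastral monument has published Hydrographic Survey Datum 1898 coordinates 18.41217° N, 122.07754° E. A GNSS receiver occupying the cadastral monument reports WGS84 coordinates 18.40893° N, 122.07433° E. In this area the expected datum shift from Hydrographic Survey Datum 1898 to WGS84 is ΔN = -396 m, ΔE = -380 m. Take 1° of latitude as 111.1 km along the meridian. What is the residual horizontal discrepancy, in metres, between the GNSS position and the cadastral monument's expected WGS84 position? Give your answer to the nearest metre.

55 m

Observed coordinate differences: Δφ = -0.00324°, Δλ = -0.00321°.
Converting to metres (1° lat = 111100 m, cos φ = 0.948809): observed ΔN = -360.0 m, observed ΔE = -338.4 m.
Subtracting the expected shift leaves a residual of -360.0 − (-396) = 36.0 m north and -338.4 − (-380) = 41.6 m east.
Residual distance = √(36.0² + 41.6²) = 55.1 m.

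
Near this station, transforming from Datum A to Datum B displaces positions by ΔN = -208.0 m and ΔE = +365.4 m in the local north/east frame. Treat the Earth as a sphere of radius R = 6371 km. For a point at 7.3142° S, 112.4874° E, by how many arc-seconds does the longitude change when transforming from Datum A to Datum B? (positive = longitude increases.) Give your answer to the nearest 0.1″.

Δλ = 11.9″

At latitude -7.3142°, cos φ = 0.991863.
One radian of longitude at latitude φ spans R cos φ, so Δλ = ΔE / (R cos φ) = 365.4 / (6371000 × 0.991863) = 5.7824e-05 rad = 11.927″.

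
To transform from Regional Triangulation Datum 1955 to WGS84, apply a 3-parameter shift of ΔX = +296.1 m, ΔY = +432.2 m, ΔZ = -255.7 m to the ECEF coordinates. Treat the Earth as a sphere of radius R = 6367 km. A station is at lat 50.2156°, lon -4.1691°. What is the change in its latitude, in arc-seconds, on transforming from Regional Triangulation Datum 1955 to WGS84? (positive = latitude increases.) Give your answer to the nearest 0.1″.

sin φ = 0.768458, cos φ = 0.639900, sin λ = -0.072700, cos λ = 0.997354.
North component: ΔN = −sin φ cos λ·ΔX − sin φ sin λ·ΔY + cos φ·ΔZ = −(0.768458)(0.997354)(296.1) − (0.768458)(-0.072700)(432.2) + (0.639900)(-255.7) = -366.42 m.
1° of latitude spans πR/180 = 111125 m, so Δφ = -366.42 / 111125 × 3600 = -11.870″.

Δφ = -11.9″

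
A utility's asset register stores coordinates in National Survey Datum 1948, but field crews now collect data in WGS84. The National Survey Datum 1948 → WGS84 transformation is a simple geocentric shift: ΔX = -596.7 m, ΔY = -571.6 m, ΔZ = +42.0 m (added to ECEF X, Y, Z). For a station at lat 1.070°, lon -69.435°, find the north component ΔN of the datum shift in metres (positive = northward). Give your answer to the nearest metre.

ΔN = 36 m

At φ = 1.070°, λ = -69.435°: sin φ = 0.018674, cos φ = 0.999826, sin λ = -0.936274, cos λ = 0.351270.
ΔN = −sin φ cos λ·ΔX − sin φ sin λ·ΔY + cos φ·ΔZ = −(0.018674)(0.351270)(-596.7) − (0.018674)(-0.936274)(-571.6) + (0.999826)(42.0) = 35.91 m.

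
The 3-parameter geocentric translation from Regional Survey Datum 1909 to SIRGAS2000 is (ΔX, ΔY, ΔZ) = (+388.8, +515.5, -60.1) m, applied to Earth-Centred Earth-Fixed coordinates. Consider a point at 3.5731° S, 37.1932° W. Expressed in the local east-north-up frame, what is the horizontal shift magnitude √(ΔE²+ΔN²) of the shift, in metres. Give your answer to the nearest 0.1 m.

The local east axis at (φ, λ) is (−sin λ, cos λ, 0), so ΔE = −sin(-37.1932°)·388.8 + cos(-37.1932°)·515.5 = 645.68 m.
The local north axis is (−sin φ cos λ, −sin φ sin λ, cos φ), giving ΔN = 19.302 − 19.421 − 59.983 = -60.10 m.
Horizontal magnitude = √(ΔE² + ΔN²) = √(645.68² + (-60.10)²) = 648.47 m.

648.5 m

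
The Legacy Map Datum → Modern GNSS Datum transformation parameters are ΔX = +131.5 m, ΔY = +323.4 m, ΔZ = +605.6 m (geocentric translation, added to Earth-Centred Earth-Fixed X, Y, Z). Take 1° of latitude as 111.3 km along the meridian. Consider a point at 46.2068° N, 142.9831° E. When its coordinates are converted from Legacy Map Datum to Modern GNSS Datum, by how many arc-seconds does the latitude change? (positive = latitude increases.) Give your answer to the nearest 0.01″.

Δφ = 11.46″

sin φ = 0.721842, cos φ = 0.692058, sin λ = 0.602051, cos λ = -0.798458.
North component: ΔN = −sin φ cos λ·ΔX − sin φ sin λ·ΔY + cos φ·ΔZ = −(0.721842)(-0.798458)(131.5) − (0.721842)(0.602051)(323.4) + (0.692058)(605.6) = 354.36 m.
1° of latitude spans 111300 m, so Δφ = 354.36 / 111300 × 3600 = 11.462″.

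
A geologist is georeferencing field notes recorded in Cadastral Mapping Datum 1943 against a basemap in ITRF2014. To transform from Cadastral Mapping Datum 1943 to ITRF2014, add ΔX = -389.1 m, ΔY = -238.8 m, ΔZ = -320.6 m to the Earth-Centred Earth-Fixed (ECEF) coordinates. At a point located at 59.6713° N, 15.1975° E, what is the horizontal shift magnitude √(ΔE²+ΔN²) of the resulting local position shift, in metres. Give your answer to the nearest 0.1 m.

At φ = 59.6713°, λ = 15.1975°: sin φ = 0.863143, cos φ = 0.504960, sin λ = 0.262147, cos λ = 0.965028.
ΔE = −sin λ·ΔX + cos λ·ΔY = −(0.262147)·(-389.1) + (0.965028)·(-238.8) = -128.45 m.
ΔN = −sin φ cos λ·ΔX − sin φ sin λ·ΔY + cos φ·ΔZ = −(0.863143)(0.965028)(-389.1) − (0.863143)(0.262147)(-238.8) + (0.504960)(-320.6) = 216.25 m.
Horizontal magnitude = √(ΔE² + ΔN²) = √((-128.45)² + 216.25²) = 251.52 m.

251.5 m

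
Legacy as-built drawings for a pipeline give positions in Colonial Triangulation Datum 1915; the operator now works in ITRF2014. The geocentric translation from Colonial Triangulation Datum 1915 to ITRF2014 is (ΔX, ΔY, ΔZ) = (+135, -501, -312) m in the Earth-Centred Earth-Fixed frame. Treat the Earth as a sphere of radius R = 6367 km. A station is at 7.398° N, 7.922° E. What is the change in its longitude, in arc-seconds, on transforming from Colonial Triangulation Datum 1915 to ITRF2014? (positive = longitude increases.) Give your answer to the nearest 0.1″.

sin φ = 0.128761, cos φ = 0.991676, sin λ = 0.137825, cos λ = 0.990457.
East component: ΔE = −sin λ·ΔX + cos λ·ΔY = −(0.137825)(135) + (0.990457)(-501) = -514.83 m.
1° of latitude spans πR/180 = 111125 m; at latitude φ, 1° of longitude spans that × cos φ = 110200.1 m, so Δλ = -514.83 / 110200.1 × 3600 = -16.818″.

Δλ = -16.8″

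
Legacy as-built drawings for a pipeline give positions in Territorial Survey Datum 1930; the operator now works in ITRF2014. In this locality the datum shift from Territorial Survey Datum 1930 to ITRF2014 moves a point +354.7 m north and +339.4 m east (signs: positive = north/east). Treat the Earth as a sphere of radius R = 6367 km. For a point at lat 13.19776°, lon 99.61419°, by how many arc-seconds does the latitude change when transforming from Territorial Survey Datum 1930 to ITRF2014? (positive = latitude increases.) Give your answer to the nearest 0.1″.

Δφ = 11.5″

On a sphere of radius R, 1 rad of latitude = R, so Δφ = ΔN / R = 354.7 / 6367000 = 5.5709e-05 rad = 11.491″.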